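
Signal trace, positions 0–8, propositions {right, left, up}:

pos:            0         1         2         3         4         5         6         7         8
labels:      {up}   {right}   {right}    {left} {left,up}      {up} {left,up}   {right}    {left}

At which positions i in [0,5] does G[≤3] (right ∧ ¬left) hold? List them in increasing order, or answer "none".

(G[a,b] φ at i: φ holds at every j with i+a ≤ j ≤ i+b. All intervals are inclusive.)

Evaluate at each i in [0,5]:
  i=0: ✗ (fails at j=0)
  i=1: ✗ (fails at j=3)
  i=2: ✗ (fails at j=3)
  i=3: ✗ (fails at j=3)
  i=4: ✗ (fails at j=4)
  i=5: ✗ (fails at j=5)

none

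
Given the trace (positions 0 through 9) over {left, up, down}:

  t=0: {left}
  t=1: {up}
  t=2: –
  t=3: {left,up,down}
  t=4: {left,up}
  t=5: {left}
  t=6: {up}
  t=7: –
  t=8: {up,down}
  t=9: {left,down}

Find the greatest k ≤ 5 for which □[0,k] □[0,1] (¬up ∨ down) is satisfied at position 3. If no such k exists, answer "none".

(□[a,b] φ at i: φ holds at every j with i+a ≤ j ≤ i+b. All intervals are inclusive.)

□[0,1] (¬up ∨ down) must hold from j=3 onward; find where it first fails.
  j=3: fails → no k works.

none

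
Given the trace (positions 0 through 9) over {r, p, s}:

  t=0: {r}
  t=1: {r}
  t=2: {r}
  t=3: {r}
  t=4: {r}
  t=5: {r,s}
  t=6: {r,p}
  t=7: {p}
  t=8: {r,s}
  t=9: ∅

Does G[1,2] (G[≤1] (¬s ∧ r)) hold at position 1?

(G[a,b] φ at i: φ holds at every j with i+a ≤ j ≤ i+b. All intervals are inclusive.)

Check G[≤1] (¬s ∧ r) at every j in [2,3]:
  j=2: holds on [2,3]
  j=3: holds on [3,4]
All positions satisfy it → formula holds.

True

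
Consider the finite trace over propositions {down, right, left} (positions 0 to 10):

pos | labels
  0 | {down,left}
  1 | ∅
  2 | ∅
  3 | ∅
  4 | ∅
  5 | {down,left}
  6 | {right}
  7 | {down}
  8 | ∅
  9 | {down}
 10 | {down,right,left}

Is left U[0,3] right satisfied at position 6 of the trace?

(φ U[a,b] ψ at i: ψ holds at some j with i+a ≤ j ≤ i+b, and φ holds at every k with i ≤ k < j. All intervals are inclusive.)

Need some j in [6,9] with right, and left at every k in [6,j-1].
  j=6: right holds; no prefix to check → satisfied.

True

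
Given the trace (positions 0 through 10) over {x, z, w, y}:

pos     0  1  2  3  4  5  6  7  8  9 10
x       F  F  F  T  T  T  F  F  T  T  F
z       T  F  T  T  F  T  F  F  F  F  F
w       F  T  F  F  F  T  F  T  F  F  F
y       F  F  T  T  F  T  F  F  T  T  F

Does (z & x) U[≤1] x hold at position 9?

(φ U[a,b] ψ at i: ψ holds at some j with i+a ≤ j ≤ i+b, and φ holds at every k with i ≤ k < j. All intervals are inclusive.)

Need some j in [9,10] with x, and (z & x) at every k in [9,j-1].
  j=9: x holds; no prefix to check → satisfied.

True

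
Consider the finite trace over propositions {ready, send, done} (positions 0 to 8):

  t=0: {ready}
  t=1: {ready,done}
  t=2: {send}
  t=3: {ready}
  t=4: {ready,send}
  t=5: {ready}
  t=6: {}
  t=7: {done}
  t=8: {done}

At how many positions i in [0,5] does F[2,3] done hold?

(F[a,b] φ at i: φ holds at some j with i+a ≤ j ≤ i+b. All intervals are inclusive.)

Evaluate at each i in [0,5]:
  i=0: ✗ (none in [2,3])
  i=1: ✗ (none in [3,4])
  i=2: ✗ (none in [4,5])
  i=3: ✗ (none in [5,6])
  i=4: ✓ (witness j=7)
  i=5: ✓ (witness j=7)
Positions where it holds: {4, 5} → 2.

2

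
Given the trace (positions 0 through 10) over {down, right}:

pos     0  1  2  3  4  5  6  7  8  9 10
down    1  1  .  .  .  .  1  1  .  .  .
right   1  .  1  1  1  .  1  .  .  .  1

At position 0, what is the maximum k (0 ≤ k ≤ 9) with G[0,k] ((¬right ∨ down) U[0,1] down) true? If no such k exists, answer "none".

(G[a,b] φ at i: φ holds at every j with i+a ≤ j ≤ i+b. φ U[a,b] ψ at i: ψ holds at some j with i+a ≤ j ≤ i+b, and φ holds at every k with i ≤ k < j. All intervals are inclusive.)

1

((¬right ∨ down) U[0,1] down) must hold from j=0 onward; find where it first fails.
  j=0: holds
  j=1: holds
  j=2: fails
Holds on [0,1], so largest k = 1.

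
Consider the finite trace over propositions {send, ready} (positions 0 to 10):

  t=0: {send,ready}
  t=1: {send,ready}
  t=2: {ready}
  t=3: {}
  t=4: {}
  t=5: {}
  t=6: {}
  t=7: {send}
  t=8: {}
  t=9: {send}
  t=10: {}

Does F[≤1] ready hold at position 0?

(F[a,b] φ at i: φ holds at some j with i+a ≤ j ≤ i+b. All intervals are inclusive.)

True

Check ready at each j in [0,1]:
  j=0: true
  j=1: true
Found at j=0 → formula holds.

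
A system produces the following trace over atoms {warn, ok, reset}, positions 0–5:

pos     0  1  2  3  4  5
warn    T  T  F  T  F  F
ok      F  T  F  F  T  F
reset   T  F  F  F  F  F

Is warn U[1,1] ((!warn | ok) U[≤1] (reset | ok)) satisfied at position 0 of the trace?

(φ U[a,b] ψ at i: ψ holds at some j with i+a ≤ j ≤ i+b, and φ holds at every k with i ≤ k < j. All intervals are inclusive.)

Holds

Need some j in [1,1] with ((!warn | ok) U[≤1] (reset | ok)), and warn at every k in [0,j-1].
  j=1: ((!warn | ok) U[≤1] (reset | ok)) holds; warn holds at every k in [0,0] → satisfied.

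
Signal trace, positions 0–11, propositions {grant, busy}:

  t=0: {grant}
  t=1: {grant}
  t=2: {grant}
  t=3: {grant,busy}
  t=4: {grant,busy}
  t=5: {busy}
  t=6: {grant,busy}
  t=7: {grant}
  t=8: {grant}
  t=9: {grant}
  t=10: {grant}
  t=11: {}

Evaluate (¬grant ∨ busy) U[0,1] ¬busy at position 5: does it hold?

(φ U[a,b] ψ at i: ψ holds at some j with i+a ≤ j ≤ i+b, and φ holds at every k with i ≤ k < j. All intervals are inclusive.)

No

Need some j in [5,6] with ¬busy, and (¬grant ∨ busy) at every k in [5,j-1].
  j=5: ¬busy false.
  j=6: ¬busy false.
No j in the window works → until fails.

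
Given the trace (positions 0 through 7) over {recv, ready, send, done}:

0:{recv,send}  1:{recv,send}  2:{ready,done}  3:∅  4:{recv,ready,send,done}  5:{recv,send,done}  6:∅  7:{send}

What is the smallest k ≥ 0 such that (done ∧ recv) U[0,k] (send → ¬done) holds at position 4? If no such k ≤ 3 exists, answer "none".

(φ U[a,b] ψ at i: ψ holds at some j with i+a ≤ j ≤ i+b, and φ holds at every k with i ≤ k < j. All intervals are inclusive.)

Need earliest j ≥ 4 with (send → ¬done), and (done ∧ recv) at every k in [4,j-1].
  j=4: rhs fails.
  j=5: rhs fails.
  j=6: rhs holds; lhs holds on [4,5]. k = 2.

2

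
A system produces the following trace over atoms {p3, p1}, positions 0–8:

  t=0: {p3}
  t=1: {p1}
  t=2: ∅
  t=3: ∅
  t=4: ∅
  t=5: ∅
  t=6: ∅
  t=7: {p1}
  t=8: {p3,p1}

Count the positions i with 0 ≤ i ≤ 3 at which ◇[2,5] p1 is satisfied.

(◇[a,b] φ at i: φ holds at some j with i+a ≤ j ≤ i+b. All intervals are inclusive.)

Evaluate at each i in [0,3]:
  i=0: ✗ (none in [2,5])
  i=1: ✗ (none in [3,6])
  i=2: ✓ (witness j=7)
  i=3: ✓ (witness j=7)
Positions where it holds: {2, 3} → 2.

2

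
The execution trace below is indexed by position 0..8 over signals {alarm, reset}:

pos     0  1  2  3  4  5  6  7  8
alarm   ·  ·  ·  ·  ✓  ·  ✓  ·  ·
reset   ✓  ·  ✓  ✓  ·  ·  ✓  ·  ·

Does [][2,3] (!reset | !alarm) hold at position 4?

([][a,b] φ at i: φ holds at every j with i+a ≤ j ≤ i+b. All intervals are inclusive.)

Does not hold

Check (!reset | !alarm) at every j in [6,7]:
  j=6: false
  j=7: true
Fails at j=6 → formula fails.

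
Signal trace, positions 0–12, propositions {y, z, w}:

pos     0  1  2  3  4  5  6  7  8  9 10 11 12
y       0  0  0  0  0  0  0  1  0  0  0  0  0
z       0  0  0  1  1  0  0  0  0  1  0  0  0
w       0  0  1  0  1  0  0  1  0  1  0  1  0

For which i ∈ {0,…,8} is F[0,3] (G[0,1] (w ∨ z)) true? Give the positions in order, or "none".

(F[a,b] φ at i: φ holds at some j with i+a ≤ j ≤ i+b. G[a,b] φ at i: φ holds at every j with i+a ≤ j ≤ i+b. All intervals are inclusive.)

0, 1, 2, 3

Evaluate at each i in [0,8]:
  i=0: ✓ (witness j=2)
  i=1: ✓ (witness j=2)
  i=2: ✓ (witness j=2)
  i=3: ✓ (witness j=3)
  i=4: ✗ (none in [4,7])
  i=5: ✗ (none in [5,8])
  i=6: ✗ (none in [6,9])
  i=7: ✗ (none in [7,10])
  i=8: ✗ (none in [8,11])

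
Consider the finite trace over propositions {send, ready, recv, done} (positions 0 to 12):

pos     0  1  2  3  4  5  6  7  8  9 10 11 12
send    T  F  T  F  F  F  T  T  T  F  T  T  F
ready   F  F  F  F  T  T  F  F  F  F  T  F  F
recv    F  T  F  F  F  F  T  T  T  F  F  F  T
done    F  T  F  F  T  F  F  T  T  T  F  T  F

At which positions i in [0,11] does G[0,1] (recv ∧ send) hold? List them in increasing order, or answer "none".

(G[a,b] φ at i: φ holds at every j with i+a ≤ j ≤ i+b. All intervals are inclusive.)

Evaluate at each i in [0,11]:
  i=0: ✗ (fails at j=0)
  i=1: ✗ (fails at j=1)
  i=2: ✗ (fails at j=2)
  i=3: ✗ (fails at j=3)
  i=4: ✗ (fails at j=4)
  i=5: ✗ (fails at j=5)
  i=6: ✓ (all of [6,7])
  i=7: ✓ (all of [7,8])
  i=8: ✗ (fails at j=9)
  i=9: ✗ (fails at j=9)
  i=10: ✗ (fails at j=10)
  i=11: ✗ (fails at j=11)

6, 7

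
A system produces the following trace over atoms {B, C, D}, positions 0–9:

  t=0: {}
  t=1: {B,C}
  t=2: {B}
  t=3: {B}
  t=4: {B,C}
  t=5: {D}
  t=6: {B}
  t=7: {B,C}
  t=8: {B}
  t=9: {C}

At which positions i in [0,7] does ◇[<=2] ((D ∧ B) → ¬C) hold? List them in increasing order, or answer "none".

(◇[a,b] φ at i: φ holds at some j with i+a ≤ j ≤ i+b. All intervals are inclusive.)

Evaluate at each i in [0,7]:
  i=0: ✓ (witness j=0)
  i=1: ✓ (witness j=1)
  i=2: ✓ (witness j=2)
  i=3: ✓ (witness j=3)
  i=4: ✓ (witness j=4)
  i=5: ✓ (witness j=5)
  i=6: ✓ (witness j=6)
  i=7: ✓ (witness j=7)

0, 1, 2, 3, 4, 5, 6, 7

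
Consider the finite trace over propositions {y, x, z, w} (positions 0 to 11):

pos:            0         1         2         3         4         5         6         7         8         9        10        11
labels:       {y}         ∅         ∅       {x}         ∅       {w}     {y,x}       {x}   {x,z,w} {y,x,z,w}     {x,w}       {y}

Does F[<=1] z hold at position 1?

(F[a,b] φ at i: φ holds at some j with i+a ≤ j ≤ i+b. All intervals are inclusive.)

Does not hold

Check z at each j in [1,2]:
  j=1: false
  j=2: false
No position in the window satisfies it → formula fails.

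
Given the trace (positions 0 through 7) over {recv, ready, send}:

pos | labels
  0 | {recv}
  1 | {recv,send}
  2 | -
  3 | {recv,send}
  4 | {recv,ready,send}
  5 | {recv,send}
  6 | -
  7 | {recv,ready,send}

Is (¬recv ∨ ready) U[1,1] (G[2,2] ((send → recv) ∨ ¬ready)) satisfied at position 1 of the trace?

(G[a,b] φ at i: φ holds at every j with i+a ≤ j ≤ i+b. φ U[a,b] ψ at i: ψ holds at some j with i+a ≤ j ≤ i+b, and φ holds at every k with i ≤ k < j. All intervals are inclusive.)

Does not hold

Need some j in [2,2] with G[2,2] ((send → recv) ∨ ¬ready), and (¬recv ∨ ready) at every k in [1,j-1].
  j=2: G[2,2] ((send → recv) ∨ ¬ready) holds, but (¬recv ∨ ready) fails at k=1 → not this j.
No j in the window works → until fails.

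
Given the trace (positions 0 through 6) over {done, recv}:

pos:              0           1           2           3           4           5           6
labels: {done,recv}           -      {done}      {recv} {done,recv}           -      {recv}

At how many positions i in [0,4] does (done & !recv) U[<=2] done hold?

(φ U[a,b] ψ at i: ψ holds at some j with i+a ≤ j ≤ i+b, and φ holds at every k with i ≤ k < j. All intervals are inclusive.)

3

Evaluate at each i in [0,4]:
  i=0: ✓ (rhs at j=0)
  i=1: ✗ (lhs fails at k=1 before rhs at j=2)
  i=2: ✓ (rhs at j=2)
  i=3: ✗ (lhs fails at k=3 before rhs at j=4)
  i=4: ✓ (rhs at j=4)
Positions where it holds: {0, 2, 4} → 3.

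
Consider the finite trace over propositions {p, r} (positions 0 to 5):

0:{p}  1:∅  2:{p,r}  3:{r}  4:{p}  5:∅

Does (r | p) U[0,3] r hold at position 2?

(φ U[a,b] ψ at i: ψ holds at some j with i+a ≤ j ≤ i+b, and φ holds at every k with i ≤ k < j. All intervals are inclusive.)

True

Need some j in [2,5] with r, and (r | p) at every k in [2,j-1].
  j=2: r holds; no prefix to check → satisfied.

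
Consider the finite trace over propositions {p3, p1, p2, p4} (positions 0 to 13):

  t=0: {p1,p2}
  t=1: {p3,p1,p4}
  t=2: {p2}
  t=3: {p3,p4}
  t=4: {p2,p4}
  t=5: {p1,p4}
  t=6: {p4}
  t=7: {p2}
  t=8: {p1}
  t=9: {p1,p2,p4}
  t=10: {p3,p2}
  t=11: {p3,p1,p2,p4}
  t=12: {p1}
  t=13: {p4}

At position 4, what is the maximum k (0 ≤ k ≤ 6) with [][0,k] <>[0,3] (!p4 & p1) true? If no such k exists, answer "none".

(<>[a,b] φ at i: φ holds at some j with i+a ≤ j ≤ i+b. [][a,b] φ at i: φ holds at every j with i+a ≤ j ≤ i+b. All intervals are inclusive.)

<>[0,3] (!p4 & p1) must hold from j=4 onward; find where it first fails.
  j=4: fails → no k works.

none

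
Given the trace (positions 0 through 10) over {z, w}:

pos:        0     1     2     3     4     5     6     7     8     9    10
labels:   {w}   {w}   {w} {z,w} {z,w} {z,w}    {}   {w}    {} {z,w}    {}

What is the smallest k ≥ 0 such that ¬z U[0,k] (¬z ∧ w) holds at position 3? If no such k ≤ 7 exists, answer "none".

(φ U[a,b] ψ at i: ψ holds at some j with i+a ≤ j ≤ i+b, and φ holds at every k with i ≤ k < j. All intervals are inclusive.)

Need earliest j ≥ 3 with (¬z ∧ w), and ¬z at every k in [3,j-1].
  j=3: rhs fails.
  j=4: rhs fails.
  j=5: rhs fails.
  j=6: rhs fails.
  j=7: rhs holds but lhs fails at k=3.
  j=8: rhs fails.
  j=9: rhs fails.
  j=10: rhs fails.
No witness within the range → none.

none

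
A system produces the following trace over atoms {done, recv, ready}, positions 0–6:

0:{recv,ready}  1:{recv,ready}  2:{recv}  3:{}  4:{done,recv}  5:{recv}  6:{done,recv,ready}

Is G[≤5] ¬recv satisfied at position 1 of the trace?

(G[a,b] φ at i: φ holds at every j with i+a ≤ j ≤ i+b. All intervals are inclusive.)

False

Check ¬recv at every j in [1,6]:
  j=1: false
  j=2: false
  j=3: true
  j=4: false
  j=5: false
  j=6: false
Fails at j=1 → formula fails.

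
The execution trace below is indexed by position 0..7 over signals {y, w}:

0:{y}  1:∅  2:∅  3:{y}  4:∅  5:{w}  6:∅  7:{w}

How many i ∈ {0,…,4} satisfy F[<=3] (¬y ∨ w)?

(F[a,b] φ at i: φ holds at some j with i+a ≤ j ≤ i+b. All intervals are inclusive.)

Evaluate at each i in [0,4]:
  i=0: ✓ (witness j=1)
  i=1: ✓ (witness j=1)
  i=2: ✓ (witness j=2)
  i=3: ✓ (witness j=4)
  i=4: ✓ (witness j=4)
Positions where it holds: {0, 1, 2, 3, 4} → 5.

5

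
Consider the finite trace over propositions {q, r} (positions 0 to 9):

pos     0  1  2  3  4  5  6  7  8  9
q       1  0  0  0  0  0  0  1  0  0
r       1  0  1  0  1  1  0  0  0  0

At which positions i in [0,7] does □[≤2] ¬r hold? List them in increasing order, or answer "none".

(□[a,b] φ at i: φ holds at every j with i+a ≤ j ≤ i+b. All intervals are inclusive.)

6, 7

Evaluate at each i in [0,7]:
  i=0: ✗ (fails at j=0)
  i=1: ✗ (fails at j=2)
  i=2: ✗ (fails at j=2)
  i=3: ✗ (fails at j=4)
  i=4: ✗ (fails at j=4)
  i=5: ✗ (fails at j=5)
  i=6: ✓ (all of [6,8])
  i=7: ✓ (all of [7,9])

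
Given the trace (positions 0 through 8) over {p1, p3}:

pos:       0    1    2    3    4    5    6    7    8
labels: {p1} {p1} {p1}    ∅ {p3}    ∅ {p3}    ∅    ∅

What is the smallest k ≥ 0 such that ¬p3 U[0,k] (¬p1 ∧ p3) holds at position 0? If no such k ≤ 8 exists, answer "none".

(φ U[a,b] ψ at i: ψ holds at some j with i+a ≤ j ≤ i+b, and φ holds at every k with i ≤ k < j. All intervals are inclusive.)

4

Need earliest j ≥ 0 with (¬p1 ∧ p3), and ¬p3 at every k in [0,j-1].
  j=0: rhs fails.
  j=1: rhs fails.
  j=2: rhs fails.
  j=3: rhs fails.
  j=4: rhs holds; lhs holds on [0,3]. k = 4.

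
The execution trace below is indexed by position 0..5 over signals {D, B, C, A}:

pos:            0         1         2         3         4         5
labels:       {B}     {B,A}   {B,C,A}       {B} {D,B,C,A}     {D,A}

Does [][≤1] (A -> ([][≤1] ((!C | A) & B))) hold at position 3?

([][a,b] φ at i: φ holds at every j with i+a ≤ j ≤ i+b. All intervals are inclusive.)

Check (A -> ([][≤1] ((!C | A) & B))) at every j in [3,4]:
  j=3: antecedent false → ✓
  j=4: antecedent true; consequent fails at 5 → ✗
Fails at j=4 → formula fails.

Does not hold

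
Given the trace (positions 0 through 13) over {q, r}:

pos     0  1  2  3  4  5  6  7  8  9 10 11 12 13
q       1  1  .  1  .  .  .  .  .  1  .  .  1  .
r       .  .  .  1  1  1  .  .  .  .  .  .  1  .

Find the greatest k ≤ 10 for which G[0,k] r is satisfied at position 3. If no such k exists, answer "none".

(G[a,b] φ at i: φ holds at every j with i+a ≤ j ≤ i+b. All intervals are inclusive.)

r must hold from j=3 onward; find where it first fails.
  j=3: holds
  j=4: holds
  j=5: holds
  j=6: fails
Holds on [3,5], so largest k = 2.

2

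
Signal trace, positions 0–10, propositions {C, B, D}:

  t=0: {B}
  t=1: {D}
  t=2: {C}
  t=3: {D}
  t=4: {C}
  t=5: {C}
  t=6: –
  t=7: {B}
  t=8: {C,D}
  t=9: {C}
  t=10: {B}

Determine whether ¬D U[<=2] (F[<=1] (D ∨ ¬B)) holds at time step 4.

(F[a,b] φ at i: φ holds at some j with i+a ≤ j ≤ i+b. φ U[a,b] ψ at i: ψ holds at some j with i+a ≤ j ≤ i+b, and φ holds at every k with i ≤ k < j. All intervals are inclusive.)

True

Need some j in [4,6] with F[<=1] (D ∨ ¬B), and ¬D at every k in [4,j-1].
  j=4: F[<=1] (D ∨ ¬B) holds; no prefix to check → satisfied.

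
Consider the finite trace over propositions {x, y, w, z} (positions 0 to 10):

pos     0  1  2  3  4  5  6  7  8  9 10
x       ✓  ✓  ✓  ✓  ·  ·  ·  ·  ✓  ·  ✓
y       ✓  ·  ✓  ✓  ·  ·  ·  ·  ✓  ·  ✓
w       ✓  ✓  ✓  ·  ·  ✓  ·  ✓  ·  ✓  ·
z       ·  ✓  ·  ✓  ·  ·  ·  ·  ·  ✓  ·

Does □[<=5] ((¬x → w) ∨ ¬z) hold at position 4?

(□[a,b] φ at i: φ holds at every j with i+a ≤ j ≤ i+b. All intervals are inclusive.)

True

Check ((¬x → w) ∨ ¬z) at every j in [4,9]:
  j=4: true
  j=5: true
  j=6: true
  j=7: true
  j=8: true
  j=9: true
All positions satisfy it → formula holds.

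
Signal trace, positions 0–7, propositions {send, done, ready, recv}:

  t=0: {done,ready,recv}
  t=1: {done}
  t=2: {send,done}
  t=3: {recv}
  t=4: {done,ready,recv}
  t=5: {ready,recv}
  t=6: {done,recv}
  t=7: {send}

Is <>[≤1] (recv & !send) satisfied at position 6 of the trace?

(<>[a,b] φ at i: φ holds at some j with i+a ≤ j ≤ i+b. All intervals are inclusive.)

True

Check (recv & !send) at each j in [6,7]:
  j=6: true
  j=7: false
Found at j=6 → formula holds.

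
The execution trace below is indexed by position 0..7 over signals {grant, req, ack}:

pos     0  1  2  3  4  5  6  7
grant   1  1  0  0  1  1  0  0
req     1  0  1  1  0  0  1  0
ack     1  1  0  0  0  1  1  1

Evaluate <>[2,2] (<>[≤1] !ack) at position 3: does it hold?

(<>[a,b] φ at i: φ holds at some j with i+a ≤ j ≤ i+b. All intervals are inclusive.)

Check <>[≤1] !ack at each j in [5,5]:
  j=5: fails (none in [5,6])
No position in the window satisfies it → formula fails.

No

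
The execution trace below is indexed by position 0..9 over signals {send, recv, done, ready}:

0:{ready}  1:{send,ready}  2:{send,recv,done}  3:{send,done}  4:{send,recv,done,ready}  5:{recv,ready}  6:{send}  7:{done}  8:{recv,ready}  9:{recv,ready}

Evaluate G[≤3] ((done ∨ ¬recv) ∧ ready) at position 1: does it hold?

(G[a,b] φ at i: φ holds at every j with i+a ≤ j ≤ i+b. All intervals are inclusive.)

No

Check ((done ∨ ¬recv) ∧ ready) at every j in [1,4]:
  j=1: true
  j=2: false
  j=3: false
  j=4: true
Fails at j=2 → formula fails.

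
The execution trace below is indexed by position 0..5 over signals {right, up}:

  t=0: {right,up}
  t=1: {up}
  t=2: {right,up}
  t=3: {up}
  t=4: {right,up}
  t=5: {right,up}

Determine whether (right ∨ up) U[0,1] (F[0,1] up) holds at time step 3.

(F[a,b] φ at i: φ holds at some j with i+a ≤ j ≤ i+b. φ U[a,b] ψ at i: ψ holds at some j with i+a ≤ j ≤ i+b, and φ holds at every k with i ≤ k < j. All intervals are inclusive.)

Yes

Need some j in [3,4] with F[0,1] up, and (right ∨ up) at every k in [3,j-1].
  j=3: F[0,1] up holds; no prefix to check → satisfied.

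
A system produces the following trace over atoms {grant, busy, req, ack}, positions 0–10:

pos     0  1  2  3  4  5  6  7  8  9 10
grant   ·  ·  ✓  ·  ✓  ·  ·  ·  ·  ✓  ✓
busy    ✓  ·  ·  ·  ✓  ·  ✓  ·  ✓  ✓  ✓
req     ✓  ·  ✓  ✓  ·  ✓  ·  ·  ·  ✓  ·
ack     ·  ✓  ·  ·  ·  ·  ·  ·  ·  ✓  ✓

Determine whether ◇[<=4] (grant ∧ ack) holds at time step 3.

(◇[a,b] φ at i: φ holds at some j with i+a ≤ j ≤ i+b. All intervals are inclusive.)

Check (grant ∧ ack) at each j in [3,7]:
  j=3: false
  j=4: false
  j=5: false
  j=6: false
  j=7: false
No position in the window satisfies it → formula fails.

False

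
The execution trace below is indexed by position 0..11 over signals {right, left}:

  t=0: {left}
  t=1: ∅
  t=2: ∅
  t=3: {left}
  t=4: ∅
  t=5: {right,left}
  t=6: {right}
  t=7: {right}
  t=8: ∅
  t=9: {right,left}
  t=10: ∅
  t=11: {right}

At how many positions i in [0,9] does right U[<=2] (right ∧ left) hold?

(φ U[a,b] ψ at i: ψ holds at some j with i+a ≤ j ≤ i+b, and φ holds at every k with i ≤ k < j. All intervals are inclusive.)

Evaluate at each i in [0,9]:
  i=0: ✗ (no rhs in [0,2])
  i=1: ✗ (no rhs in [1,3])
  i=2: ✗ (no rhs in [2,4])
  i=3: ✗ (lhs fails at k=3 before rhs at j=5)
  i=4: ✗ (lhs fails at k=4 before rhs at j=5)
  i=5: ✓ (rhs at j=5)
  i=6: ✗ (no rhs in [6,8])
  i=7: ✗ (lhs fails at k=8 before rhs at j=9)
  i=8: ✗ (lhs fails at k=8 before rhs at j=9)
  i=9: ✓ (rhs at j=9)
Positions where it holds: {5, 9} → 2.

2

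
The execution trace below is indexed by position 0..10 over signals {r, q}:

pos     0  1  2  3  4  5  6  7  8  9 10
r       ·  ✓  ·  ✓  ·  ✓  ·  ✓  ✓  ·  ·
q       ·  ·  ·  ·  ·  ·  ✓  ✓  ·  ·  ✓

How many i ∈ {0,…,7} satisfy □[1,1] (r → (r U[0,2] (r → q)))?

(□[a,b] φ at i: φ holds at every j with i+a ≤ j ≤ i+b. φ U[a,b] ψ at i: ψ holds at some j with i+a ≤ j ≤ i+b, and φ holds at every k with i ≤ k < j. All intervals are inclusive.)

Evaluate at each i in [0,7]:
  i=0: ✓ (all of [1,1])
  i=1: ✓ (all of [2,2])
  i=2: ✓ (all of [3,3])
  i=3: ✓ (all of [4,4])
  i=4: ✓ (all of [5,5])
  i=5: ✓ (all of [6,6])
  i=6: ✓ (all of [7,7])
  i=7: ✓ (all of [8,8])
Positions where it holds: {0, 1, 2, 3, 4, 5, 6, 7} → 8.

8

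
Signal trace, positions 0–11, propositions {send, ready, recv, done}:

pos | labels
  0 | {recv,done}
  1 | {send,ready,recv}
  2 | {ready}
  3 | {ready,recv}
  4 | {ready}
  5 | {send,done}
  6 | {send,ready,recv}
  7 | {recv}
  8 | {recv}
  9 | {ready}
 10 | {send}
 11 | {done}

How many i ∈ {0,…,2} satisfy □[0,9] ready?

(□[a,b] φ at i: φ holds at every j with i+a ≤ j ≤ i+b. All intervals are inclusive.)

0

Evaluate at each i in [0,2]:
  i=0: ✗ (fails at j=0)
  i=1: ✗ (fails at j=5)
  i=2: ✗ (fails at j=5)
Positions where it holds: {} → 0.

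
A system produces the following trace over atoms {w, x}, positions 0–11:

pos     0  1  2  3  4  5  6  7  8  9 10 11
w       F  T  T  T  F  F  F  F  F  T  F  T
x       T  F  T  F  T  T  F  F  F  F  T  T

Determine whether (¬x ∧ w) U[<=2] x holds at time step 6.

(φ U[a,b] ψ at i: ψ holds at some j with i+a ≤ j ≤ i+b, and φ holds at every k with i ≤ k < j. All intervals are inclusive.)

Need some j in [6,8] with x, and (¬x ∧ w) at every k in [6,j-1].
  j=6: x false.
  j=7: x false.
  j=8: x false.
No j in the window works → until fails.

No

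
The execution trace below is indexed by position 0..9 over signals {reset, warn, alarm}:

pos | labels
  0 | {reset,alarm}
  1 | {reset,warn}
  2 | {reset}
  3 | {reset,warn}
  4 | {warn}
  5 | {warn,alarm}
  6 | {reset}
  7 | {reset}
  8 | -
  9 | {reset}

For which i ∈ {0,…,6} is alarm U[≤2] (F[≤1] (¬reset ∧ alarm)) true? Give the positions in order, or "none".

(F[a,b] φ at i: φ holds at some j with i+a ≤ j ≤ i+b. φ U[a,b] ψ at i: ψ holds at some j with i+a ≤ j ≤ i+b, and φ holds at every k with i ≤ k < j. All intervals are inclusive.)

4, 5

Evaluate at each i in [0,6]:
  i=0: ✗ (no rhs in [0,2])
  i=1: ✗ (no rhs in [1,3])
  i=2: ✗ (lhs fails at k=2 before rhs at j=4)
  i=3: ✗ (lhs fails at k=3 before rhs at j=4)
  i=4: ✓ (rhs at j=4)
  i=5: ✓ (rhs at j=5)
  i=6: ✗ (no rhs in [6,8])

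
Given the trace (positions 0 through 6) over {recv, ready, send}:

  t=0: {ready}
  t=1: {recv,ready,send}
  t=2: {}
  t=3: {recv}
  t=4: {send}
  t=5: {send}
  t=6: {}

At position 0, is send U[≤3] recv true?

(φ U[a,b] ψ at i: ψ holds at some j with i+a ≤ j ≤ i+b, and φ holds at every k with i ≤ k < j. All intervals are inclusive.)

Need some j in [0,3] with recv, and send at every k in [0,j-1].
  j=0: recv false.
  j=1: recv holds, but send fails at k=0 → not this j.
  j=2: recv false.
  j=3: recv holds, but send fails at k=0 → not this j.
No j in the window works → until fails.

Does not hold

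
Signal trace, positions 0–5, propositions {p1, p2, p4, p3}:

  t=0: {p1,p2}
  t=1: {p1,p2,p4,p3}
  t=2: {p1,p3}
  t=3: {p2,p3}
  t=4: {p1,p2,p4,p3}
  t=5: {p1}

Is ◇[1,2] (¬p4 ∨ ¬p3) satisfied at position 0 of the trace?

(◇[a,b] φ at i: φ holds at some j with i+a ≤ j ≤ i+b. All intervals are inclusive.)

Check (¬p4 ∨ ¬p3) at each j in [1,2]:
  j=1: false
  j=2: true
Found at j=2 → formula holds.

True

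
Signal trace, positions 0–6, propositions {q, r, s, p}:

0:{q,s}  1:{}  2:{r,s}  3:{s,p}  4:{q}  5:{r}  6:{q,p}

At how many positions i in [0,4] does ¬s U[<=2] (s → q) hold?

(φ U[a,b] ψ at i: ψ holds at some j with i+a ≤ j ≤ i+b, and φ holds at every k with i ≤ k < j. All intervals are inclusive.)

Evaluate at each i in [0,4]:
  i=0: ✓ (rhs at j=0)
  i=1: ✓ (rhs at j=1)
  i=2: ✗ (lhs fails at k=2 before rhs at j=4)
  i=3: ✗ (lhs fails at k=3 before rhs at j=4)
  i=4: ✓ (rhs at j=4)
Positions where it holds: {0, 1, 4} → 3.

3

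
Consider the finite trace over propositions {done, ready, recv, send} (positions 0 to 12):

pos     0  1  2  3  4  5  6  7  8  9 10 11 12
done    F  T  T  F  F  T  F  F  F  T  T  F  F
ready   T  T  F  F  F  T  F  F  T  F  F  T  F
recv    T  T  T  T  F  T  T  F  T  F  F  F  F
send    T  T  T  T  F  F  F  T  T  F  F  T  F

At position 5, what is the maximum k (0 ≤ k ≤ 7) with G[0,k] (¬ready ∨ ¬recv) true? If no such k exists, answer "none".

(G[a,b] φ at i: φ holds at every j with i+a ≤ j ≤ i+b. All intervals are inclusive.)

none

(¬ready ∨ ¬recv) must hold from j=5 onward; find where it first fails.
  j=5: fails → no k works.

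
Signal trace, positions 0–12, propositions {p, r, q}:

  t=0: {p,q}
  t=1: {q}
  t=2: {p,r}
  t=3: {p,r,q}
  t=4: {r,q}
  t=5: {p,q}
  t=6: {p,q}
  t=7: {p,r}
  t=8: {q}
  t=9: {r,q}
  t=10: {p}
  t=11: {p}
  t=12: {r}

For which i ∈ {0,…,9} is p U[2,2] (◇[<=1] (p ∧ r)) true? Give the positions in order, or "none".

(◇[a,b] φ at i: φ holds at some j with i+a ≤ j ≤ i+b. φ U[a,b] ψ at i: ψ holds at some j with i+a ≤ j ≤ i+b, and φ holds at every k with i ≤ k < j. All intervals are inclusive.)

5

Evaluate at each i in [0,9]:
  i=0: ✗ (lhs fails at k=1 before rhs at j=2)
  i=1: ✗ (lhs fails at k=1 before rhs at j=3)
  i=2: ✗ (no rhs in [4,4])
  i=3: ✗ (no rhs in [5,5])
  i=4: ✗ (lhs fails at k=4 before rhs at j=6)
  i=5: ✓ (rhs at j=7; lhs holds on [5,6])
  i=6: ✗ (no rhs in [8,8])
  i=7: ✗ (no rhs in [9,9])
  i=8: ✗ (no rhs in [10,10])
  i=9: ✗ (no rhs in [11,11])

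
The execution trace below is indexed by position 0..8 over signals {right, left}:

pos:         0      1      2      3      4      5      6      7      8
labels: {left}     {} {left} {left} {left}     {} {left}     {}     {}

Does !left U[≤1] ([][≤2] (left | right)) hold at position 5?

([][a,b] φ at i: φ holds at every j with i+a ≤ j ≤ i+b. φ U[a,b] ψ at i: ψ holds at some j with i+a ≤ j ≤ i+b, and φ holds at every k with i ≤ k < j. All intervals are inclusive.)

Need some j in [5,6] with [][≤2] (left | right), and !left at every k in [5,j-1].
  j=5: [][≤2] (left | right) — fails at 5.
  j=6: [][≤2] (left | right) — fails at 7.
No j in the window works → until fails.

False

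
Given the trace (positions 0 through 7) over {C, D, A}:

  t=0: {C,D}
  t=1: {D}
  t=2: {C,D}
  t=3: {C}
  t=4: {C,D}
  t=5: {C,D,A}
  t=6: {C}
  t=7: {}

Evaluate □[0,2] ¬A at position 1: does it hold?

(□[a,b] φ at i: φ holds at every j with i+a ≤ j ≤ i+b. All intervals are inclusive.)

Yes

Check ¬A at every j in [1,3]:
  j=1: true
  j=2: true
  j=3: true
All positions satisfy it → formula holds.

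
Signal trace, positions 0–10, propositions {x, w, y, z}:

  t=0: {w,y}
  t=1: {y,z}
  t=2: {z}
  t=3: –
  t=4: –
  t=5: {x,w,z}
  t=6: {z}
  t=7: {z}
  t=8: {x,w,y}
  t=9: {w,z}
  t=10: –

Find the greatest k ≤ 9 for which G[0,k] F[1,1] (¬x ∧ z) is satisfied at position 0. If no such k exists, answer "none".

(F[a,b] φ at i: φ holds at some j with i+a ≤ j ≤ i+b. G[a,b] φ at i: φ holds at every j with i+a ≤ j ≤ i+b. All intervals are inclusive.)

F[1,1] (¬x ∧ z) must hold from j=0 onward; find where it first fails.
  j=0: holds
  j=1: holds
  j=2: fails
Holds on [0,1], so largest k = 1.

1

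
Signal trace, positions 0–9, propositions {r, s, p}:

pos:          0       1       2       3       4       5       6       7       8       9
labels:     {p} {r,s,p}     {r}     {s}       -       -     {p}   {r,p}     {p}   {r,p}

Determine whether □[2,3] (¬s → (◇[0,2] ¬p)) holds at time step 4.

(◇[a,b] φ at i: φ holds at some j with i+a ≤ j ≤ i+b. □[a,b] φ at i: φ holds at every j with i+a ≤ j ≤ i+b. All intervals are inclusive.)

No

Check (¬s → (◇[0,2] ¬p)) at every j in [6,7]:
  j=6: antecedent true; consequent fails (none in [6,8]) → ✗
  j=7: antecedent true; consequent fails (none in [7,9]) → ✗
Fails at j=6 → formula fails.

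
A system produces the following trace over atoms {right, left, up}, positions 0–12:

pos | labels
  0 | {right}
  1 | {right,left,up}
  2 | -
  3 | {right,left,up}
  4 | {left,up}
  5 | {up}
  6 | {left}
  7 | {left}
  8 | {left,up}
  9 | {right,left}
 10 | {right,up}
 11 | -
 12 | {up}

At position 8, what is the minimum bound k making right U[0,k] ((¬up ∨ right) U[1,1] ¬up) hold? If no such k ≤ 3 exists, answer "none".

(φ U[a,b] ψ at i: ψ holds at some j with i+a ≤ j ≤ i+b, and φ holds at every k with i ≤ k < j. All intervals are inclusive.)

Need earliest j ≥ 8 with ((¬up ∨ right) U[1,1] ¬up), and right at every k in [8,j-1].
  j=8: rhs fails.
  j=9: rhs fails.
  j=10: rhs holds but lhs fails at k=8.
  j=11: rhs fails.
No witness within the range → none.

none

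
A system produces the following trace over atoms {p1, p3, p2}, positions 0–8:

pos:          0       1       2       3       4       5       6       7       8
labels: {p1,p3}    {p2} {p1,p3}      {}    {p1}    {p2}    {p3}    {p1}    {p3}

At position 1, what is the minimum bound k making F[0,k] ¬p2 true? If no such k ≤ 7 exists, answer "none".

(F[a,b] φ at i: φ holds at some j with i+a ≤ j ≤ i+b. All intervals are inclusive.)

1

Scan j = 1,2,… for ¬p2:
  j=1: fails
  j=2: holds
First hit at j=2, so smallest k = 2-1 = 1.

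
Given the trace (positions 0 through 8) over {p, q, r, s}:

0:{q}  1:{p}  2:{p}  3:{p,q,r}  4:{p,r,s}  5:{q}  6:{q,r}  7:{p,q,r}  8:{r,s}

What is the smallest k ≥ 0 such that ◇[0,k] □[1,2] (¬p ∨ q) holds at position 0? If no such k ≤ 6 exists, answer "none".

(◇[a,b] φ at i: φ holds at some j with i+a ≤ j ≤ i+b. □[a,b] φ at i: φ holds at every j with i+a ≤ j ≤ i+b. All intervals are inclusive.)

Scan j = 0,1,… for □[1,2] (¬p ∨ q):
  j=0: fails
  j=1: fails
  j=2: fails
  j=3: fails
  j=4: holds
First hit at j=4, so smallest k = 4-0 = 4.

4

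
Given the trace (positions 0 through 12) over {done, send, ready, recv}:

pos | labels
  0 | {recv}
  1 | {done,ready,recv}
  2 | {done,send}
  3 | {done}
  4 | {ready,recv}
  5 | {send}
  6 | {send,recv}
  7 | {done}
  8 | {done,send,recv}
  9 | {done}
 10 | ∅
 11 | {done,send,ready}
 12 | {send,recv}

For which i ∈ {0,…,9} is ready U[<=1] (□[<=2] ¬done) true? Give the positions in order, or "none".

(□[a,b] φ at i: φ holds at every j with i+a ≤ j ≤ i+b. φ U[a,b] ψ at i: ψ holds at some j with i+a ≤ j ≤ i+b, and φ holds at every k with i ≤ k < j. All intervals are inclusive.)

Evaluate at each i in [0,9]:
  i=0: ✗ (no rhs in [0,1])
  i=1: ✗ (no rhs in [1,2])
  i=2: ✗ (no rhs in [2,3])
  i=3: ✗ (lhs fails at k=3 before rhs at j=4)
  i=4: ✓ (rhs at j=4)
  i=5: ✗ (no rhs in [5,6])
  i=6: ✗ (no rhs in [6,7])
  i=7: ✗ (no rhs in [7,8])
  i=8: ✗ (no rhs in [8,9])
  i=9: ✗ (no rhs in [9,10])

4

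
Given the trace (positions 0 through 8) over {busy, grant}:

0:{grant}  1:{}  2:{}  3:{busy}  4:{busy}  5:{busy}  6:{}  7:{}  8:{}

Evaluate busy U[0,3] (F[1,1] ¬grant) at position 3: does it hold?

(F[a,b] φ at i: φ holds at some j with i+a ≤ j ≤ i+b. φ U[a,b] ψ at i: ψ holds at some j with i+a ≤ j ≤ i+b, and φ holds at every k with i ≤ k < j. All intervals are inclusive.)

Holds

Need some j in [3,6] with F[1,1] ¬grant, and busy at every k in [3,j-1].
  j=3: F[1,1] ¬grant holds; no prefix to check → satisfied.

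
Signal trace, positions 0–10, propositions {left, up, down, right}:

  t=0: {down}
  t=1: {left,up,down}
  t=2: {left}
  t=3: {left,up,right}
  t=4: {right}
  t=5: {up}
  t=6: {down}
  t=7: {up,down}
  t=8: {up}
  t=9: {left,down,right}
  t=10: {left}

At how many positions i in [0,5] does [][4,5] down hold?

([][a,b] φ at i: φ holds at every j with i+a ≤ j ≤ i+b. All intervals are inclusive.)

Evaluate at each i in [0,5]:
  i=0: ✗ (fails at j=4)
  i=1: ✗ (fails at j=5)
  i=2: ✓ (all of [6,7])
  i=3: ✗ (fails at j=8)
  i=4: ✗ (fails at j=8)
  i=5: ✗ (fails at j=10)
Positions where it holds: {2} → 1.

1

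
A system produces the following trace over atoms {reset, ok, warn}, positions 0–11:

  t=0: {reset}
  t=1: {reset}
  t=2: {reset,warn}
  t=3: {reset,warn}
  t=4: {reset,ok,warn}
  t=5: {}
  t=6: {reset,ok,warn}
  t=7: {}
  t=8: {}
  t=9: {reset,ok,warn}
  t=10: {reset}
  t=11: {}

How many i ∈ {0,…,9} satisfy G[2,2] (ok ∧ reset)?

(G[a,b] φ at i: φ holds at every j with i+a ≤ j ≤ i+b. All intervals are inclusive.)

Evaluate at each i in [0,9]:
  i=0: ✗ (fails at j=2)
  i=1: ✗ (fails at j=3)
  i=2: ✓ (all of [4,4])
  i=3: ✗ (fails at j=5)
  i=4: ✓ (all of [6,6])
  i=5: ✗ (fails at j=7)
  i=6: ✗ (fails at j=8)
  i=7: ✓ (all of [9,9])
  i=8: ✗ (fails at j=10)
  i=9: ✗ (fails at j=11)
Positions where it holds: {2, 4, 7} → 3.

3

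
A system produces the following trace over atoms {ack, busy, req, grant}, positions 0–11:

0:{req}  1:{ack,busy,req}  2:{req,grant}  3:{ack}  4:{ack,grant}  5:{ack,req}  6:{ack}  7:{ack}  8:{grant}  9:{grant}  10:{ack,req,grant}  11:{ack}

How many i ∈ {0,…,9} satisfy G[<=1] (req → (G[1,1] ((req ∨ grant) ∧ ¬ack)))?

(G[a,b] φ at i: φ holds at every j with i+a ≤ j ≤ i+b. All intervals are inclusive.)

4

Evaluate at each i in [0,9]:
  i=0: ✗ (fails at j=0)
  i=1: ✗ (fails at j=2)
  i=2: ✗ (fails at j=2)
  i=3: ✓ (all of [3,4])
  i=4: ✗ (fails at j=5)
  i=5: ✗ (fails at j=5)
  i=6: ✓ (all of [6,7])
  i=7: ✓ (all of [7,8])
  i=8: ✓ (all of [8,9])
  i=9: ✗ (fails at j=10)
Positions where it holds: {3, 6, 7, 8} → 4.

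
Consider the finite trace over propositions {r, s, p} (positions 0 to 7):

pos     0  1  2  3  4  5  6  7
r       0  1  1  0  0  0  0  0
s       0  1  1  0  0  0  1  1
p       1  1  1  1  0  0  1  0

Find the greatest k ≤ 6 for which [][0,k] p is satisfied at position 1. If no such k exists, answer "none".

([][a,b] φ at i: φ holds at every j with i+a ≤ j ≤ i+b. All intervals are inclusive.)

p must hold from j=1 onward; find where it first fails.
  j=1: holds
  j=2: holds
  j=3: holds
  j=4: fails
Holds on [1,3], so largest k = 2.

2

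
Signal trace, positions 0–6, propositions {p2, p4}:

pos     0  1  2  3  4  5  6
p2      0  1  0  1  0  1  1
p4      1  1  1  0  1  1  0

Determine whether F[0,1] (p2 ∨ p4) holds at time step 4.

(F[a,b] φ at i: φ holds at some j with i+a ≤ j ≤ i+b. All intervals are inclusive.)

Holds

Check (p2 ∨ p4) at each j in [4,5]:
  j=4: true
  j=5: true
Found at j=4 → formula holds.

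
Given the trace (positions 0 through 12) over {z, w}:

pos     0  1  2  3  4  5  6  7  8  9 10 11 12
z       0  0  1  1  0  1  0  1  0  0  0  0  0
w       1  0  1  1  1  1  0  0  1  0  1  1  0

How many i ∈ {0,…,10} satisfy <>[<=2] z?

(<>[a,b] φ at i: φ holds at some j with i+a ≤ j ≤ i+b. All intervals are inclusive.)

Evaluate at each i in [0,10]:
  i=0: ✓ (witness j=2)
  i=1: ✓ (witness j=2)
  i=2: ✓ (witness j=2)
  i=3: ✓ (witness j=3)
  i=4: ✓ (witness j=5)
  i=5: ✓ (witness j=5)
  i=6: ✓ (witness j=7)
  i=7: ✓ (witness j=7)
  i=8: ✗ (none in [8,10])
  i=9: ✗ (none in [9,11])
  i=10: ✗ (none in [10,12])
Positions where it holds: {0, 1, 2, 3, 4, 5, 6, 7} → 8.

8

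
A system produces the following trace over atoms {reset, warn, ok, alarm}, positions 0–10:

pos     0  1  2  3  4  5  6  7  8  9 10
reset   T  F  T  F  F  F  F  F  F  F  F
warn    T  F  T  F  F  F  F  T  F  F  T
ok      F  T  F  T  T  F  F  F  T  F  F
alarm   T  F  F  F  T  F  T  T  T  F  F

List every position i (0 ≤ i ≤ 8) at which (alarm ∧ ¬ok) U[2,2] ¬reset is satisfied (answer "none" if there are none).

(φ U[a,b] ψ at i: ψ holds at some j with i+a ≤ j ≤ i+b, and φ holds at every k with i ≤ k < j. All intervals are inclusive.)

Evaluate at each i in [0,8]:
  i=0: ✗ (no rhs in [2,2])
  i=1: ✗ (lhs fails at k=1 before rhs at j=3)
  i=2: ✗ (lhs fails at k=2 before rhs at j=4)
  i=3: ✗ (lhs fails at k=3 before rhs at j=5)
  i=4: ✗ (lhs fails at k=4 before rhs at j=6)
  i=5: ✗ (lhs fails at k=5 before rhs at j=7)
  i=6: ✓ (rhs at j=8; lhs holds on [6,7])
  i=7: ✗ (lhs fails at k=8 before rhs at j=9)
  i=8: ✗ (lhs fails at k=8 before rhs at j=10)

6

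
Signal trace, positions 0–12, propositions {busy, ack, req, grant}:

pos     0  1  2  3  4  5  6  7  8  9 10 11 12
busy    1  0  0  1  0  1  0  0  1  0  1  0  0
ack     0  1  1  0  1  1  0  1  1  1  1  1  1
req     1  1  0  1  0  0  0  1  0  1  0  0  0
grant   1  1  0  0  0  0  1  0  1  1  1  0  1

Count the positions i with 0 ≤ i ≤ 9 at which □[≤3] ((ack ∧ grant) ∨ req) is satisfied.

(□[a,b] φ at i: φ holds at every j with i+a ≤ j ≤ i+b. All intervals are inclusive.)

1

Evaluate at each i in [0,9]:
  i=0: ✗ (fails at j=2)
  i=1: ✗ (fails at j=2)
  i=2: ✗ (fails at j=2)
  i=3: ✗ (fails at j=4)
  i=4: ✗ (fails at j=4)
  i=5: ✗ (fails at j=5)
  i=6: ✗ (fails at j=6)
  i=7: ✓ (all of [7,10])
  i=8: ✗ (fails at j=11)
  i=9: ✗ (fails at j=11)
Positions where it holds: {7} → 1.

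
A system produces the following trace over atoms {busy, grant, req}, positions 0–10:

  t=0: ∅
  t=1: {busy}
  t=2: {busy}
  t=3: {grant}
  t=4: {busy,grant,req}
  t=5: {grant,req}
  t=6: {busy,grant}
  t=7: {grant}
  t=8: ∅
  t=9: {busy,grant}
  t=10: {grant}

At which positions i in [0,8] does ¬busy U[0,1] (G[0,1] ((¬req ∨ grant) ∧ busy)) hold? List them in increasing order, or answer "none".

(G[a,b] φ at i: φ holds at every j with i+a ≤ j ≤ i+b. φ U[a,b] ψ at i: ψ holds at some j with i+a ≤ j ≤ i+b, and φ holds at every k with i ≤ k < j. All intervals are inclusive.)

Evaluate at each i in [0,8]:
  i=0: ✓ (rhs at j=1; lhs holds on [0,0])
  i=1: ✓ (rhs at j=1)
  i=2: ✗ (no rhs in [2,3])
  i=3: ✗ (no rhs in [3,4])
  i=4: ✗ (no rhs in [4,5])
  i=5: ✗ (no rhs in [5,6])
  i=6: ✗ (no rhs in [6,7])
  i=7: ✗ (no rhs in [7,8])
  i=8: ✗ (no rhs in [8,9])

0, 1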